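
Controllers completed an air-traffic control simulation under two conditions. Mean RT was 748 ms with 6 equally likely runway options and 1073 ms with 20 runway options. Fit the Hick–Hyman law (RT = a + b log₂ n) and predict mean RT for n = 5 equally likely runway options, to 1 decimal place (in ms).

698.8 ms

With log₂ n on the abscissa the relation is linear; from the two conditions:
  b = (1073 − 748) / (log₂ 20 − log₂ 6) = 325 / (4.3219 − 2.5850) = 187.108 ms/bit
  a = 748 − 187.108 × 2.5850 = 264.333 ms
Then RT(5) = 264.333 + 187.108 × log₂ 5 = 264.333 + 187.108 × 2.3219 ≈ 698.784 ms.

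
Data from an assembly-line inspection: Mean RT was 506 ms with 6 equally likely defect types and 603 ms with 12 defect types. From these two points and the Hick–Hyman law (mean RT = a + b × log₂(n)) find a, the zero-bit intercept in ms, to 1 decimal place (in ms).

b = (RT₂ − RT₁)/(log₂ n₂ − log₂ n₁) = (603 − 506)/(3.5850 − 2.5850) = 97.000 ms/bit.
a = RT₁ − b·log₂ n₁ = 506 − 97.000 × 2.5850 = 255.259 ms.

255.3 ms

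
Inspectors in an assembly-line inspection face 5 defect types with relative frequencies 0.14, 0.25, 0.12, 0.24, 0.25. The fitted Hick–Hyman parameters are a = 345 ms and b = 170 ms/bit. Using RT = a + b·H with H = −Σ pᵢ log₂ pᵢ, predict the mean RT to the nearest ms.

H = 0.14·log₂(1/0.14) + 0.25·log₂(1/0.25) + 0.12·log₂(1/0.12) + 0.24·log₂(1/0.24) + 0.25·log₂(1/0.25) = 2.2583 bits.
RT = 345 + 170 × 2.2583 = 728.91 ms.

729 ms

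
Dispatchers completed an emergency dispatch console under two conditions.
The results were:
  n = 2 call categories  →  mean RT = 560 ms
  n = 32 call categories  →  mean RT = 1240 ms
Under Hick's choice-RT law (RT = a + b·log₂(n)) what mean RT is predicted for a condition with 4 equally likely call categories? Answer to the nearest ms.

Solve the two-equation system in a and b:
  b = (1240 − 560) / (log₂ 32 − log₂ 2) = 680 / (5 − 1) = 170 ms/bit
  a = 560 − 170 × 1 = 390 ms
Then RT(4) = 390 + 170 × log₂ 4 = 390 + 170 × 2 ≈ 730.000 ms.

730 ms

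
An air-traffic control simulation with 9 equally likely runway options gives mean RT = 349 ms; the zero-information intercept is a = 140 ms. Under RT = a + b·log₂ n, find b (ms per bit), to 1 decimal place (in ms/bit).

65.9 ms/bit

b = (349 − 140) / log₂(9) = 209 / 3.1699 = 65.932 ms/bit.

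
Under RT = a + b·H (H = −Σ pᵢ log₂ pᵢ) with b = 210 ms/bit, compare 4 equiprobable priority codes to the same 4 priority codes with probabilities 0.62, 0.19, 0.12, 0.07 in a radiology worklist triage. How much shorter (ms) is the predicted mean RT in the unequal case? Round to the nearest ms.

The RT saving is b·ΔH. Equiprobable H₀ = log₂(4) = 2.0000 bits; with the given probabilities H = 1.5184 bits.
b·(H₀ − H) = 210 × (2.0000 − 1.5184) = 101.13 ms.

101 ms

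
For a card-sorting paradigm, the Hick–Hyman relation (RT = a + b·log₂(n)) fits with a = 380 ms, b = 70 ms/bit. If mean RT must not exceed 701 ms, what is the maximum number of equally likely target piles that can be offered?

24

70·log₂ n ≤ 701 − 380 = 321, giving log₂ n ≤ 4.5857 and n ≤ 24.013. The largest whole number is 24.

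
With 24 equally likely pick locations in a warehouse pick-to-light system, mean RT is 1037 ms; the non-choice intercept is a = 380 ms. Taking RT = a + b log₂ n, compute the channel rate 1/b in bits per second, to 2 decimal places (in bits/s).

b = (1037 − 380)/log₂ 24 = 657/4.5850 = 143.295 ms per bit = 0.14329 s/bit; the reciprocal is 6.979 bits/s.

6.98 bits/s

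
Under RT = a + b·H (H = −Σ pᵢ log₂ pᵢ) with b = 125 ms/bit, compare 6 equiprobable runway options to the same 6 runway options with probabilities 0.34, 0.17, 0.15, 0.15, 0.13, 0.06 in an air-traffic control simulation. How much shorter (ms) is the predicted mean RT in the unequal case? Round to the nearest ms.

22 ms

The RT saving is b·ΔH. Equiprobable H₀ = log₂(6) = 2.5850 bits; with the given probabilities H = 2.4110 bits.
b·(H₀ − H) = 125 × (2.5850 − 2.4110) = 21.74 ms.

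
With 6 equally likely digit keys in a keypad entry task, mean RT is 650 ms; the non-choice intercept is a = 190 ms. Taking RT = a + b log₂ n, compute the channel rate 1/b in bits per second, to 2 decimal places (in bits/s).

Choice component = 650 − 190 = 460 ms over log₂(6) = 2.5850 bits.
b = 460 / 2.5850 = 177.952 ms/bit, so 1/b = 5.619 bits/s.

5.62 bits/s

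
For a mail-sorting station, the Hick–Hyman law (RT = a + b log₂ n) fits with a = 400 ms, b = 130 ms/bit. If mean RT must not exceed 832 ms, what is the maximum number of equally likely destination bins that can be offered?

130·log₂ n ≤ 832 − 400 = 432, giving log₂ n ≤ 3.3231 and n ≤ 10.008. The largest whole number is 10.

10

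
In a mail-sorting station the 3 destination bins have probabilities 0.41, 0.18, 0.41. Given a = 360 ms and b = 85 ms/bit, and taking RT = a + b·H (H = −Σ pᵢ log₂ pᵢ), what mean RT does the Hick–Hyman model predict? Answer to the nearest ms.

488 ms

H = 0.41·log₂(1/0.41) + 0.18·log₂(1/0.18) + 0.41·log₂(1/0.41) = 1.5001 bits.
RT = 360 + 85 × 1.5001 = 487.51 ms.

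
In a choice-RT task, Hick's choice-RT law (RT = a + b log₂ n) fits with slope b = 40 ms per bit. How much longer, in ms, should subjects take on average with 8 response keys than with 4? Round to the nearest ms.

40 ms

ΔRT = (a + b log₂ n₂) − (a + b log₂ n₁) = b·(log₂ n₂ − log₂ n₁).
log₂(8) − log₂(4) = log₂(8/4) = log₂(2) = 1.
ΔRT = 40 × 1.0000 = 40.000 ms.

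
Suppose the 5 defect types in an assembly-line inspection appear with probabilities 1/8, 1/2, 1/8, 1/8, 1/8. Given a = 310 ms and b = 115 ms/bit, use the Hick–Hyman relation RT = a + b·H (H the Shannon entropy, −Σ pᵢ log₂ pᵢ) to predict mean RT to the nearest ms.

540 ms

Each term −pᵢ log₂ pᵢ: 0.125·3 + 0.5·1 + 0.125·3 + 0.125·3 + 0.125·3; summed, H = 2.000 bits.
Mean RT = a + bH = 310 + 115·2.000 = 540.00 ms.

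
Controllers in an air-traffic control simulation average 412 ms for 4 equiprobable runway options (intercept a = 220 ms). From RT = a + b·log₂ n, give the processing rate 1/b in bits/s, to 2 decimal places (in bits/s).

Choice component = 412 − 220 = 192 ms over log₂(4) = 2 bits.
b = 192 / 2 = 96.000 ms/bit, so 1/b = 10.417 bits/s.

10.42 bits/s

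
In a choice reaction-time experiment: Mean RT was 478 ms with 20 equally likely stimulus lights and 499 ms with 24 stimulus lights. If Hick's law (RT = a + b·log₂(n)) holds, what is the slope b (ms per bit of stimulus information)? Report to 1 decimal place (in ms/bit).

79.8 ms/bit

The slope on a log₂ axis is (499 − 478) / (4.5850 − 4.3219) = 79.837 ms/bit.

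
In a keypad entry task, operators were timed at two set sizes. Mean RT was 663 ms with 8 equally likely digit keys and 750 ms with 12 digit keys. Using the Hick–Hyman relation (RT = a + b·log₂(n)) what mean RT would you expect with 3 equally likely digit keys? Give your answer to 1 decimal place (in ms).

RT is linear in log₂ n, so two points fix the line:
  b = (750 − 663) / (log₂ 12 − log₂ 8) = 87 / (3.5850 − 3) = 148.727 ms/bit
  a = 663 − 148.727 × 3 = 216.818 ms
Then RT(3) = 216.818 + 148.727 × log₂ 3 = 216.818 + 148.727 × 1.5850 ≈ 452.545 ms.

452.5 ms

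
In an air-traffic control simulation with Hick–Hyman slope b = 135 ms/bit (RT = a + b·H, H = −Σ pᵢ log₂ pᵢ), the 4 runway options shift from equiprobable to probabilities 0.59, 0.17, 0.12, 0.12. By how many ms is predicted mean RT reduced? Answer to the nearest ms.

52 ms

The RT saving is b·ΔH. Equiprobable H₀ = log₂(4) = 2.0000 bits; with the given probabilities H = 1.6178 bits.
b·(H₀ − H) = 135 × (2.0000 − 1.6178) = 51.59 ms.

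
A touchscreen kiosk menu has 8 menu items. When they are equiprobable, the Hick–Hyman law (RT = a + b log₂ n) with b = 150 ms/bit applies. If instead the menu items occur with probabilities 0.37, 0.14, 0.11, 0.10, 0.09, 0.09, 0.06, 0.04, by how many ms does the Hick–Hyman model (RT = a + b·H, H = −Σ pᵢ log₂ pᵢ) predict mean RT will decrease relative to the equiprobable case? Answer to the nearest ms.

50 ms

Equiprobable entropy H₀ = log₂ 8 = 3.0000 bits.
Skewed entropy H = −Σ pᵢ log₂ pᵢ = 2.6649 bits.
ΔRT = b·(H₀ − H) = 150 × 0.3351 = 50.26 ms.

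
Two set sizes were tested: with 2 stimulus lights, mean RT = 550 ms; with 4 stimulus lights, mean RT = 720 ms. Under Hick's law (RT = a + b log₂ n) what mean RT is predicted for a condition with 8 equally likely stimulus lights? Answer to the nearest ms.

With log₂ n on the abscissa the relation is linear; from the two conditions:
  b = (720 − 550) / (log₂ 4 − log₂ 2) = 170 / (2 − 1) = 170 ms/bit
  a = 550 − 170 × 1 = 380 ms
Then RT(8) = 380 + 170 × log₂ 8 = 380 + 170 × 3 ≈ 890.000 ms.

890 ms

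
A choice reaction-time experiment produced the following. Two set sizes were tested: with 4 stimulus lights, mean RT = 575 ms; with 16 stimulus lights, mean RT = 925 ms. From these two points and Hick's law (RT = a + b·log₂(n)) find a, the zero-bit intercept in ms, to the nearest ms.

The slope on a log₂ axis is (925 − 575) / (4 − 2) = 175 ms/bit.
a = RT₁ − b·log₂ n₁ = 575 − 175 × 2 = 225.000 ms.

225 ms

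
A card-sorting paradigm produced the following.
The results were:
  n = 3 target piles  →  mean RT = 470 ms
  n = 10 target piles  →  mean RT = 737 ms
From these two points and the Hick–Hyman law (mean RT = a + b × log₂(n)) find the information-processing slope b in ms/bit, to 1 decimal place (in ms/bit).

Slope: b = (737 − 470) / (log₂ 10 − log₂ 3) = 267/1.7370 = 153.716 ms/bit.

153.7 ms/bit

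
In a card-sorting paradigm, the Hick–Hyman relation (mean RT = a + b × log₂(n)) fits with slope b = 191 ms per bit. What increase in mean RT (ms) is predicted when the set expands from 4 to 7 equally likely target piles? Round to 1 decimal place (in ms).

Only the slope matters, since a is common to both: ΔRT = b·log₂(n₂/n₁).
log₂(7) − log₂(4) = 2.8074 − 2 = 0.8074.
ΔRT = 191 × 0.8074 = 154.205 ms.

154.2 ms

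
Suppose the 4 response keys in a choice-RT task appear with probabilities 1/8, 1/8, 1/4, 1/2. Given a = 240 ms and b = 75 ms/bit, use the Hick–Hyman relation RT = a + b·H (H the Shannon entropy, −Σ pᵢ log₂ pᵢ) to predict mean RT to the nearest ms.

Each term −pᵢ log₂ pᵢ: 0.125·3 + 0.125·3 + 0.25·2 + 0.5·1; summed, H = 1.750 bits.
Mean RT = a + bH = 240 + 75·1.750 = 371.25 ms.

371 ms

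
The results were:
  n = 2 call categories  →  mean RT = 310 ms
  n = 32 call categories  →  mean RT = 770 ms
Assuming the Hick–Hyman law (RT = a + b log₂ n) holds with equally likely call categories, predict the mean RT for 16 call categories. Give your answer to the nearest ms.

655 ms

Solve the two-equation system in a and b:
  b = (770 − 310) / (log₂ 32 − log₂ 2) = 460 / (5 − 1) = 115 ms/bit
  a = 310 − 115 × 1 = 195 ms
Then RT(16) = 195 + 115 × log₂ 16 = 195 + 115 × 4 ≈ 655.000 ms.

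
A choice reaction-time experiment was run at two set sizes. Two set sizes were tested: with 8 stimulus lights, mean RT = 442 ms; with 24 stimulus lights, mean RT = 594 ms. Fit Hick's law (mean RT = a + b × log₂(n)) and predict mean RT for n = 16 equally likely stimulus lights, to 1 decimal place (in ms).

Fit slope and intercept:
  b = (594 − 442) / (log₂ 24 − log₂ 8) = 152 / (4.5850 − 3) = 95.901 ms/bit
  a = 442 − 95.901 × 3 = 154.296 ms
Then RT(16) = 154.296 + 95.901 × log₂ 16 = 154.296 + 95.901 × 4 ≈ 537.901 ms.

537.9 ms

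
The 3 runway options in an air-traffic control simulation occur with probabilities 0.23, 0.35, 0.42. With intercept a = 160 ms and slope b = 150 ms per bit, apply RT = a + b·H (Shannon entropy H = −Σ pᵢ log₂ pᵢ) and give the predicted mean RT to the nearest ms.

392 ms

Entropy contributions −pᵢ log₂ pᵢ: 0.4877, 0.5301, 0.5256; sum H = 1.5434 bits.
RT = a + bH = 160 + 150·1.5434 = 391.51 ms.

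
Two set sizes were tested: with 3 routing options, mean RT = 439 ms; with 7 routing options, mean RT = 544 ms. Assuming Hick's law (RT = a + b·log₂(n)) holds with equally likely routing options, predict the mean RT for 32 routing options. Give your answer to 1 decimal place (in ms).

With log₂ n on the abscissa the relation is linear; from the two conditions:
  b = (544 − 439) / (log₂ 7 − log₂ 3) = 105 / (2.8074 − 1.5850) = 85.897 ms/bit
  a = 439 − 85.897 × 1.5850 = 302.856 ms
Then RT(32) = 302.856 + 85.897 × log₂ 32 = 302.856 + 85.897 × 5 ≈ 732.342 ms.

732.3 ms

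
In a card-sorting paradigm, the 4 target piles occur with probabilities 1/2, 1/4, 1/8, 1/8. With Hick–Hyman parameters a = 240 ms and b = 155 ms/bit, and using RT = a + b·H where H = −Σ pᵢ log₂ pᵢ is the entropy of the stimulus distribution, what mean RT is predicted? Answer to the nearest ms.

Each term −pᵢ log₂ pᵢ: 0.5·1 + 0.25·2 + 0.125·3 + 0.125·3; summed, H = 1.750 bits.
Mean RT = a + bH = 240 + 155·1.750 = 511.25 ms.

511 ms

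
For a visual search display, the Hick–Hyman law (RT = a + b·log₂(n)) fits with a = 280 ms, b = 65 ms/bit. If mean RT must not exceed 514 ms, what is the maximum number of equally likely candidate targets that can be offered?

12

65·log₂ n ≤ 514 − 280 = 234, giving log₂ n ≤ 3.6000 and n ≤ 12.126. The largest whole number is 12.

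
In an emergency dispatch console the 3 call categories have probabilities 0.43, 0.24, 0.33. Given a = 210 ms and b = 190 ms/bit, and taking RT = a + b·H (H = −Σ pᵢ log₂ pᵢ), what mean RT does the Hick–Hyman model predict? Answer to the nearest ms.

504 ms

Entropy contributions −pᵢ log₂ pᵢ: 0.5236, 0.4941, 0.5278; sum H = 1.5455 bits.
RT = a + bH = 210 + 190·1.5455 = 503.65 ms.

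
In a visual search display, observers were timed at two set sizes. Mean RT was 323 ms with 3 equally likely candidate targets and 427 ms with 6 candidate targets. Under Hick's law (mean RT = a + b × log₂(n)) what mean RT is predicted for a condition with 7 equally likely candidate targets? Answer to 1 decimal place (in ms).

Solve the two-equation system in a and b:
  b = (427 − 323) / (log₂ 6 − log₂ 3) = 104 / (2.5850 − 1.5850) = 104.000 ms/bit
  a = 323 − 104.000 × 1.5850 = 158.164 ms
Then RT(7) = 158.164 + 104.000 × log₂ 7 = 158.164 + 104.000 × 2.8074 ≈ 450.129 ms.

450.1 ms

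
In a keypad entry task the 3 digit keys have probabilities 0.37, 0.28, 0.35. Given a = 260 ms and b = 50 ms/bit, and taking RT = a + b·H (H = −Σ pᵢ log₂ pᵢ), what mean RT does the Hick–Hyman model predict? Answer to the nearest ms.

H = 0.37·log₂(1/0.37) + 0.28·log₂(1/0.28) + 0.35·log₂(1/0.35) = 1.5751 bits.
RT = 260 + 50 × 1.5751 = 338.75 ms.

339 ms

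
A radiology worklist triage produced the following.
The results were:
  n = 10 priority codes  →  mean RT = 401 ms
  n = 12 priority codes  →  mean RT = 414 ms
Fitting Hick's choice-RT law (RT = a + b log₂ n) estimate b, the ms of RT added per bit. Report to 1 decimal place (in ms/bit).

The slope on a log₂ axis is (414 − 401) / (3.5850 − 3.3219) = 49.423 ms/bit.

49.4 ms/bit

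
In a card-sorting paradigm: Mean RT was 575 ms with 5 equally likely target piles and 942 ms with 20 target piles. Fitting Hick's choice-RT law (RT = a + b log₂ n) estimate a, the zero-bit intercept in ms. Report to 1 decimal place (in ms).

Slope: b = (942 − 575) / (log₂ 20 − log₂ 5) = 367/2.0000 = 183.500 ms/bit.
Intercept: a = 575 − 183.500·log₂(5) = 148.926 ms.

148.9 ms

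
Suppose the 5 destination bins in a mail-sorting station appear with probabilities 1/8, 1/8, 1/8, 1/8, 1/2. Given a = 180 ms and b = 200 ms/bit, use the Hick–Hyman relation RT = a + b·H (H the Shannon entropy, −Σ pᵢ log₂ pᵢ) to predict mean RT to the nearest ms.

H = −Σ pᵢ log₂ pᵢ = 0.125·3 + 0.125·3 + 0.125·3 + 0.125·3 + 0.5·1 = 2.000 bits.
RT = 180 + 200 × 2.000 = 580.00 ms.

580 ms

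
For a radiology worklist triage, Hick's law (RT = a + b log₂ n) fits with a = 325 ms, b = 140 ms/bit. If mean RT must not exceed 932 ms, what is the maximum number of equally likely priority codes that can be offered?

140·log₂ n ≤ 932 − 325 = 607, giving log₂ n ≤ 4.3357 and n ≤ 20.192. The largest whole number is 20.

20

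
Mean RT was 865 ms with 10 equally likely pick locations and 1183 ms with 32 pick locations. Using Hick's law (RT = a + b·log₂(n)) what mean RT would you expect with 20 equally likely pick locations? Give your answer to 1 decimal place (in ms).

Fit slope and intercept:
  b = (1183 − 865) / (log₂ 32 − log₂ 10) = 318 / (5 − 3.3219) = 189.503 ms/bit
  a = 865 − 189.503 × 3.3219 = 235.484 ms
Then RT(20) = 235.484 + 189.503 × log₂ 20 = 235.484 + 189.503 × 4.3219 ≈ 1054.503 ms.

1054.5 ms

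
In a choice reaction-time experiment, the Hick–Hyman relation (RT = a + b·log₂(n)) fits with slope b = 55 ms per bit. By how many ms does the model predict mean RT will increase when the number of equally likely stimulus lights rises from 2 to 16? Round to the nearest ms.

The intercept a cancels: ΔRT = b·(log₂ n₂ − log₂ n₁) = b·log₂(n₂/n₁).
log₂(16) − log₂(2) = log₂(16/2) = log₂(8) = 3.
ΔRT = 55 × 3.0000 = 165.000 ms.

165 ms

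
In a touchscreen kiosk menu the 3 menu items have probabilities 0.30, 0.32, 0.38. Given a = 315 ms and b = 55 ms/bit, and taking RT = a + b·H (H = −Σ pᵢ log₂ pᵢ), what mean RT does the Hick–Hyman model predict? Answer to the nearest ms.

402 ms

Entropy contributions −pᵢ log₂ pᵢ: 0.5211, 0.5260, 0.5305; sum H = 1.5776 bits.
RT = a + bH = 315 + 55·1.5776 = 401.77 ms.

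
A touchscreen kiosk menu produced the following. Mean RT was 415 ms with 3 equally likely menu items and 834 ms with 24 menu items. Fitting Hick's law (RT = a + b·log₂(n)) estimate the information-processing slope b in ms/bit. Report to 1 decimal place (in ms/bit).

Slope: b = (834 − 415) / (log₂ 24 − log₂ 3) = 419/3.0000 = 139.667 ms/bit.

139.7 ms/bit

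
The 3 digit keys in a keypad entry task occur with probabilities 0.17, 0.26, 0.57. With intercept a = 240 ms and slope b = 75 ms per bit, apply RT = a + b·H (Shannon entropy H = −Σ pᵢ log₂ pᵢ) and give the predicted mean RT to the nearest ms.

345 ms

H = 0.17·log₂(1/0.17) + 0.26·log₂(1/0.26) + 0.57·log₂(1/0.57) = 1.4021 bits.
RT = 240 + 75 × 1.4021 = 345.16 ms.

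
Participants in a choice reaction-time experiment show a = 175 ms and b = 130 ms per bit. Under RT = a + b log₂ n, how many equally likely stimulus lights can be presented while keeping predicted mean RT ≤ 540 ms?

Information budget: (540 − 175)/130 = 2.8077 bits, so n ≤ 2^2.8077 = 7.002 → at most 7.

7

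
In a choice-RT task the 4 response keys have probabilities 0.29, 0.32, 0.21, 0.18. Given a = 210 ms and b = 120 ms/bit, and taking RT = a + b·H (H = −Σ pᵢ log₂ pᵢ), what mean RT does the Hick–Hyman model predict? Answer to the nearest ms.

H = 0.29·log₂(1/0.29) + 0.32·log₂(1/0.32) + 0.21·log₂(1/0.21) + 0.18·log₂(1/0.18) = 1.9621 bits.
RT = 210 + 120 × 1.9621 = 445.45 ms.

445 ms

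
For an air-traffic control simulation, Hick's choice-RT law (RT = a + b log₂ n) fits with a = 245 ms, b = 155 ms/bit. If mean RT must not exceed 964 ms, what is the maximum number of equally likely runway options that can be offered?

24

Set 245 + 155·log₂ n ≤ 964 → log₂ n ≤ (964 − 245)/155 = 4.6387.
So n ≤ 2^4.6387 = 24.911; the largest integer n is 24.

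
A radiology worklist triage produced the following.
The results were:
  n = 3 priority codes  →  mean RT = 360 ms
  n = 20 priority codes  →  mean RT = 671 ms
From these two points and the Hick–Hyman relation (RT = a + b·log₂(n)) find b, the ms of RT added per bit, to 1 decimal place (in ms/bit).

The slope on a log₂ axis is (671 − 360) / (4.3219 − 1.5850) = 113.629 ms/bit.

113.6 ms/bit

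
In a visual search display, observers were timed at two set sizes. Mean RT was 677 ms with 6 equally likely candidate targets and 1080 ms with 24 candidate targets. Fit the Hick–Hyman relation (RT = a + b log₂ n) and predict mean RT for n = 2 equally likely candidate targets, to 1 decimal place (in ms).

RT is linear in log₂ n, so two points fix the line:
  b = (1080 − 677) / (log₂ 24 − log₂ 6) = 403 / (4.5850 − 2.5850) = 201.500 ms/bit
  a = 677 − 201.500 × 2.5850 = 156.130 ms
Then RT(2) = 156.130 + 201.500 × log₂ 2 = 156.130 + 201.500 × 1 ≈ 357.630 ms.

357.6 ms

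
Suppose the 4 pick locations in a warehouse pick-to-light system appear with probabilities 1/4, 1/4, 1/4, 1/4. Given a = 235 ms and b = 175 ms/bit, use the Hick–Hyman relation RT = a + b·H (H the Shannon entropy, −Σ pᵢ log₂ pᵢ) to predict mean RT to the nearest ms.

585 ms

Each term −pᵢ log₂ pᵢ: 0.25·2 + 0.25·2 + 0.25·2 + 0.25·2; summed, H = 2.000 bits.
Mean RT = a + bH = 235 + 175·2.000 = 585.00 ms.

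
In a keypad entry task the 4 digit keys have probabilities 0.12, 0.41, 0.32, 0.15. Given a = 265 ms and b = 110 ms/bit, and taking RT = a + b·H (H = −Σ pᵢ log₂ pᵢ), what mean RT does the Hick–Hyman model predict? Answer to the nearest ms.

466 ms

Entropy contributions −pᵢ log₂ pᵢ: 0.3671, 0.5274, 0.5260, 0.4105; sum H = 1.8310 bits.
RT = a + bH = 265 + 110·1.8310 = 466.41 ms.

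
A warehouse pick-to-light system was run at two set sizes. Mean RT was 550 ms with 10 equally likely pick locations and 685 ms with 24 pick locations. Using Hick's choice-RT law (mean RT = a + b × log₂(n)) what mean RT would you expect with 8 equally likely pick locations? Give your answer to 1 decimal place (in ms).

Solve the two-equation system in a and b:
  b = (685 − 550) / (log₂ 24 − log₂ 10) = 135 / (4.5850 − 3.3219) = 106.885 ms/bit
  a = 550 − 106.885 × 3.3219 = 194.934 ms
Then RT(8) = 194.934 + 106.885 × log₂ 8 = 194.934 + 106.885 × 3 ≈ 515.591 ms.

515.6 ms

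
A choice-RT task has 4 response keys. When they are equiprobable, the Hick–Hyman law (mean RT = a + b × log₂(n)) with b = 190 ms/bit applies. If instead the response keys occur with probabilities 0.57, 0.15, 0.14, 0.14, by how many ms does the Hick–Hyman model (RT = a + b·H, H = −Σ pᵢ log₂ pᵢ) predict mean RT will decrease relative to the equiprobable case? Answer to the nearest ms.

Equiprobable entropy H₀ = log₂ 4 = 2.0000 bits.
Skewed entropy H = −Σ pᵢ log₂ pᵢ = 1.6670 bits.
ΔRT = b·(H₀ − H) = 190 × 0.3330 = 63.27 ms.

63 ms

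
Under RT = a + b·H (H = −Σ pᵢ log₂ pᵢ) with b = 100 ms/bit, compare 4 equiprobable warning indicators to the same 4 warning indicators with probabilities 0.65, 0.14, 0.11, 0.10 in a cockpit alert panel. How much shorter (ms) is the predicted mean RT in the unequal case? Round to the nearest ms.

The RT saving is b·ΔH. Equiprobable H₀ = log₂(4) = 2.0000 bits; with the given probabilities H = 1.4836 bits.
b·(H₀ − H) = 100 × (2.0000 − 1.4836) = 51.64 ms.

52 ms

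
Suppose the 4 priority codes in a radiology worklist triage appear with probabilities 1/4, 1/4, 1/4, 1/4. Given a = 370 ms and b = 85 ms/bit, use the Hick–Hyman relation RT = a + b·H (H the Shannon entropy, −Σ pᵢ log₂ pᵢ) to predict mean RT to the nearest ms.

H = −Σ pᵢ log₂ pᵢ = 0.25·2 + 0.25·2 + 0.25·2 + 0.25·2 = 2.000 bits.
RT = 370 + 85 × 2.000 = 540.00 ms.

540 ms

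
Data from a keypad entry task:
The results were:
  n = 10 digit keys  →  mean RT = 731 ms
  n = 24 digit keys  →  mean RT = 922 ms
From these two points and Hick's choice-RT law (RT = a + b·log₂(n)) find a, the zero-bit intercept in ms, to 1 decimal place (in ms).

Slope: b = (922 − 731) / (log₂ 24 − log₂ 10) = 191/1.2630 = 151.223 ms/bit.
Intercept: a = 731 − 151.223·log₂(10) = 228.648 ms.

228.6 ms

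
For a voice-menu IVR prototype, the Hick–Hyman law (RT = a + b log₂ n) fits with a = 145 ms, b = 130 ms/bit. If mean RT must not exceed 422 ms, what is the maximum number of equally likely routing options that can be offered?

130·log₂ n ≤ 422 − 145 = 277, giving log₂ n ≤ 2.1308 and n ≤ 4.380. The largest whole number is 4.

4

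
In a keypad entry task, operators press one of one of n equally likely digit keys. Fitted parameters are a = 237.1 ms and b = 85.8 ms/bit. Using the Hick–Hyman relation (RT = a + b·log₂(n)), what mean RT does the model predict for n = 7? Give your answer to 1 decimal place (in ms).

log₂(7) = 2.8074 bits, so RT = 237.1 + 85.8 × 2.8074 ≈ 477.971 ms.

478.0 ms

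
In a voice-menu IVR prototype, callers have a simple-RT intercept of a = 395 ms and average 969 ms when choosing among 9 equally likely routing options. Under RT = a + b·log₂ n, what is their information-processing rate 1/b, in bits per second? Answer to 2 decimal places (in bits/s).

5.52 bits/s

Choice component = 969 − 395 = 574 ms over log₂(9) = 3.1699 bits.
b = 574 / 3.1699 = 181.077 ms/bit, so 1/b = 5.523 bits/s.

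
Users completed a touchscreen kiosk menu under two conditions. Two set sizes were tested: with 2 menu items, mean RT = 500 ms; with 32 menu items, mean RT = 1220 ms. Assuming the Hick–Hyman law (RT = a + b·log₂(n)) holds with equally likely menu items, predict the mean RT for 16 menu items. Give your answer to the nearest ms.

Solve the two-equation system in a and b:
  b = (1220 − 500) / (log₂ 32 − log₂ 2) = 720 / (5 − 1) = 180 ms/bit
  a = 500 − 180 × 1 = 320 ms
Then RT(16) = 320 + 180 × log₂ 16 = 320 + 180 × 4 ≈ 1040.000 ms.

1040 ms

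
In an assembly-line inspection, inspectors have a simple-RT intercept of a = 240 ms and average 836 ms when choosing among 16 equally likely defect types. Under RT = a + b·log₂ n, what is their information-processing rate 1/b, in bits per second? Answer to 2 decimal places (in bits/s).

6.71 bits/s

Choice component = 836 − 240 = 596 ms over log₂(16) = 4 bits.
b = 596 / 4 = 149.000 ms/bit, so 1/b = 6.711 bits/s.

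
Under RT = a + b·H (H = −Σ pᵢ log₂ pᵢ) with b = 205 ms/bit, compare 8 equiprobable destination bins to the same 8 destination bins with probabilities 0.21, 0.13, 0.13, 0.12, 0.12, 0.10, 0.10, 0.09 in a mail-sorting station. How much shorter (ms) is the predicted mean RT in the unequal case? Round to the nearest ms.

10 ms

The RT saving is b·ΔH. Equiprobable H₀ = log₂(8) = 3.0000 bits; with the given probabilities H = 2.9493 bits.
b·(H₀ − H) = 205 × (3.0000 − 2.9493) = 10.40 ms.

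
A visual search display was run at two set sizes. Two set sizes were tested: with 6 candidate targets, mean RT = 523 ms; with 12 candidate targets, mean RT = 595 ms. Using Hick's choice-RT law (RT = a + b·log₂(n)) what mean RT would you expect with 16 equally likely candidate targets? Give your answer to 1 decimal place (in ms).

624.9 ms

Fit slope and intercept:
  b = (595 − 523) / (log₂ 12 − log₂ 6) = 72 / (3.5850 − 2.5850) = 72.000 ms/bit
  a = 523 − 72.000 × 2.5850 = 336.883 ms
Then RT(16) = 336.883 + 72.000 × log₂ 16 = 336.883 + 72.000 × 4 ≈ 624.883 ms.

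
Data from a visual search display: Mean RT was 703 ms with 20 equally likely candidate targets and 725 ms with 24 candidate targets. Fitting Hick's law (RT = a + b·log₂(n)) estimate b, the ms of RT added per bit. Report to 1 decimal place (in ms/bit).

b = (RT₂ − RT₁)/(log₂ n₂ − log₂ n₁) = (725 − 703)/(4.5850 − 4.3219) = 83.639 ms/bit.

83.6 ms/bit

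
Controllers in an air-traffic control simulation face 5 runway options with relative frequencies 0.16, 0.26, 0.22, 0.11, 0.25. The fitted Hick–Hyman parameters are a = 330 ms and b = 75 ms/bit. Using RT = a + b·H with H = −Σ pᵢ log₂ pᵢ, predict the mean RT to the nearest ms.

499 ms

H = 0.16·log₂(1/0.16) + 0.26·log₂(1/0.26) + 0.22·log₂(1/0.22) + 0.11·log₂(1/0.11) + 0.25·log₂(1/0.25) = 2.2592 bits.
RT = 330 + 75 × 2.2592 = 499.44 ms.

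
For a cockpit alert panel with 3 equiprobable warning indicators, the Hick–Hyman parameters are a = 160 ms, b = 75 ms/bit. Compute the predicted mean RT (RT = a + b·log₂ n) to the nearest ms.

279 ms

log₂(3) = 1.5850 bits, so RT = 160 + 75 × 1.5850 ≈ 278.872 ms.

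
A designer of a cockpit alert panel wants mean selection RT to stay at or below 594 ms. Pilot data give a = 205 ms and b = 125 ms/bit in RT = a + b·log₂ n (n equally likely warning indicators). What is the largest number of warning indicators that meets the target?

8

Information budget: (594 − 205)/125 = 3.1120 bits, so n ≤ 2^3.1120 = 8.646 → at most 8.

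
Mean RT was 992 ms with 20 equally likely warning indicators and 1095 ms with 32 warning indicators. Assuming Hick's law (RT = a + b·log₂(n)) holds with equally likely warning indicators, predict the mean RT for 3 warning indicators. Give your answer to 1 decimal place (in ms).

576.3 ms

Fit slope and intercept:
  b = (1095 − 992) / (log₂ 32 − log₂ 20) = 103 / (5 − 4.3219) = 151.901 ms/bit
  a = 992 − 151.901 × 4.3219 = 335.494 ms
Then RT(3) = 335.494 + 151.901 × log₂ 3 = 335.494 + 151.901 × 1.5850 ≈ 576.251 ms.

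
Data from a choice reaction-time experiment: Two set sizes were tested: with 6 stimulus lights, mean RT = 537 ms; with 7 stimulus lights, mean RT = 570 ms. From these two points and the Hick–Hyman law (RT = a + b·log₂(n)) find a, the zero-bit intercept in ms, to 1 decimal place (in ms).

Slope: b = (570 − 537) / (log₂ 7 − log₂ 6) = 33/0.2224 = 148.386 ms/bit.
Intercept: a = 537 − 148.386·log₂(6) = 153.427 ms.

153.4 ms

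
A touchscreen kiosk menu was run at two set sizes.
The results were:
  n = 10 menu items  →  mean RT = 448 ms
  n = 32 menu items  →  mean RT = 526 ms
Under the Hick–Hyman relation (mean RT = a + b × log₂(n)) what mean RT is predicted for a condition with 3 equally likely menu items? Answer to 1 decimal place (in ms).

With log₂ n on the abscissa the relation is linear; from the two conditions:
  b = (526 − 448) / (log₂ 32 − log₂ 10) = 78 / (5 − 3.3219) = 46.482 ms/bit
  a = 448 − 46.482 × 3.3219 = 293.590 ms
Then RT(3) = 293.590 + 46.482 × log₂ 3 = 293.590 + 46.482 × 1.5850 ≈ 367.263 ms.

367.3 ms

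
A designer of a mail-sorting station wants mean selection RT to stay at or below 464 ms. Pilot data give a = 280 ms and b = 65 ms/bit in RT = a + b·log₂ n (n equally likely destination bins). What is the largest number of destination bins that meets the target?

Set 280 + 65·log₂ n ≤ 464 → log₂ n ≤ (464 − 280)/65 = 2.8308.
So n ≤ 2^2.8308 = 7.115; the largest integer n is 7.

7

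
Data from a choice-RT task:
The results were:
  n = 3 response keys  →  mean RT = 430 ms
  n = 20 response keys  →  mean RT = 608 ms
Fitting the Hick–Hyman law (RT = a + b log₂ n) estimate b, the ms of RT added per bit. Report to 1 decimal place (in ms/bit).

Slope: b = (608 − 430) / (log₂ 20 − log₂ 3) = 178/2.7370 = 65.036 ms/bit.

65.0 ms/bit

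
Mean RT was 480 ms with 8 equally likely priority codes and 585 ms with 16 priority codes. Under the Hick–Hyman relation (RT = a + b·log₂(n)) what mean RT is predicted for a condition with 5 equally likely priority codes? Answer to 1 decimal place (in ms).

408.8 ms

Fit slope and intercept:
  b = (585 − 480) / (log₂ 16 − log₂ 8) = 105 / (4 − 3) = 105.000 ms/bit
  a = 480 − 105.000 × 3 = 165.000 ms
Then RT(5) = 165.000 + 105.000 × log₂ 5 = 165.000 + 105.000 × 2.3219 ≈ 408.802 ms.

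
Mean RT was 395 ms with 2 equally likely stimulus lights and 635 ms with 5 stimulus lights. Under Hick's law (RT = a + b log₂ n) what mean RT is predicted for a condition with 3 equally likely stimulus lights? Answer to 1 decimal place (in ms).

501.2 ms

RT is linear in log₂ n, so two points fix the line:
  b = (635 − 395) / (log₂ 5 − log₂ 2) = 240 / (2.3219 − 1) = 181.553 ms/bit
  a = 395 − 181.553 × 1 = 213.447 ms
Then RT(3) = 213.447 + 181.553 × log₂ 3 = 213.447 + 181.553 × 1.5850 ≈ 501.202 ms.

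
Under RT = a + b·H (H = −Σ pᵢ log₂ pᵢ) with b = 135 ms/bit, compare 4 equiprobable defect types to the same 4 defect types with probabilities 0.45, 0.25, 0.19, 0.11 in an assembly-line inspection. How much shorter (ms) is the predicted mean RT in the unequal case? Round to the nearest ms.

Equiprobable entropy H₀ = log₂ 4 = 2.0000 bits.
Skewed entropy H = −Σ pᵢ log₂ pᵢ = 1.8239 bits.
ΔRT = b·(H₀ − H) = 135 × 0.1761 = 23.77 ms.

24 ms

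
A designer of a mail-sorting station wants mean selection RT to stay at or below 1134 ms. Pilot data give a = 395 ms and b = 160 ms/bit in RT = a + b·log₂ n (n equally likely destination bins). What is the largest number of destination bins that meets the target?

24

Information budget: (1134 − 395)/160 = 4.6188 bits, so n ≤ 2^4.6188 = 24.569 → at most 24.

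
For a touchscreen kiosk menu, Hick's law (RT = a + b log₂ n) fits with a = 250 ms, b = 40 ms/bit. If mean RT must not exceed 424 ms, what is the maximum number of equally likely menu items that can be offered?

40·log₂ n ≤ 424 − 250 = 174, giving log₂ n ≤ 4.3500 and n ≤ 20.393. The largest whole number is 20.

20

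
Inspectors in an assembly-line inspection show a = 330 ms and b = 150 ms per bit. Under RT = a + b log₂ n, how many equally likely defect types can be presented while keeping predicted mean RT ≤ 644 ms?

Information budget: (644 − 330)/150 = 2.0933 bits, so n ≤ 2^2.0933 = 4.267 → at most 4.

4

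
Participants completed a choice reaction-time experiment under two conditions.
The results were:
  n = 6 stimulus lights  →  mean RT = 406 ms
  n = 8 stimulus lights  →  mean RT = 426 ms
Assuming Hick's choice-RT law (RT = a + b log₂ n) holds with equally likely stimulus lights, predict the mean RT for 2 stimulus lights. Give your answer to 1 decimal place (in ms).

Fit slope and intercept:
  b = (426 − 406) / (log₂ 8 − log₂ 6) = 20 / (3 − 2.5850) = 48.188 ms/bit
  a = 406 − 48.188 × 2.5850 = 281.435 ms
Then RT(2) = 281.435 + 48.188 × log₂ 2 = 281.435 + 48.188 × 1 ≈ 329.623 ms.

329.6 ms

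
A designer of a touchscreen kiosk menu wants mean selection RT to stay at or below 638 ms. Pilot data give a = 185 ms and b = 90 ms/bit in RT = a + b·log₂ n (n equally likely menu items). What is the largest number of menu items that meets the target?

32

90·log₂ n ≤ 638 − 185 = 453, giving log₂ n ≤ 5.0333 and n ≤ 32.748. The largest whole number is 32.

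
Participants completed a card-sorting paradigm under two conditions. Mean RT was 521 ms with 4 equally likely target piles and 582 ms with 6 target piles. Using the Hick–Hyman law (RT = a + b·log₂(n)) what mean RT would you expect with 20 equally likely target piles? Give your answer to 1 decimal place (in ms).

763.1 ms

Solve the two-equation system in a and b:
  b = (582 − 521) / (log₂ 6 − log₂ 4) = 61 / (2.5850 − 2) = 104.280 ms/bit
  a = 521 − 104.280 × 2 = 312.440 ms
Then RT(20) = 312.440 + 104.280 × log₂ 20 = 312.440 + 104.280 × 4.3219 ≈ 763.131 ms.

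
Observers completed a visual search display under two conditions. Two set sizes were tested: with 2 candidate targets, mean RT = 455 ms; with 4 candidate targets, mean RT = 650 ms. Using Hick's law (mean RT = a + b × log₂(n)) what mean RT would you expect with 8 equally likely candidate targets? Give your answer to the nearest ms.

845 ms

Fit slope and intercept:
  b = (650 − 455) / (log₂ 4 − log₂ 2) = 195 / (2 − 1) = 195 ms/bit
  a = 455 − 195 × 1 = 260 ms
Then RT(8) = 260 + 195 × log₂ 8 = 260 + 195 × 3 ≈ 845.000 ms.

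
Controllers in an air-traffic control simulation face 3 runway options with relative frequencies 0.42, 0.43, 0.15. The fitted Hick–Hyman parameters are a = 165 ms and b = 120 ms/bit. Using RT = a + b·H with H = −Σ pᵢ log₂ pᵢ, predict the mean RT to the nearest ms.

340 ms

H = 0.42·log₂(1/0.42) + 0.43·log₂(1/0.43) + 0.15·log₂(1/0.15) = 1.4598 bits.
RT = 165 + 120 × 1.4598 = 340.17 ms.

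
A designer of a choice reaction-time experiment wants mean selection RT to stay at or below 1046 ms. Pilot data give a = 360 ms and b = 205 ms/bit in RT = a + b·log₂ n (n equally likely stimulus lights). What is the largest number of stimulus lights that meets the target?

10

205·log₂ n ≤ 1046 − 360 = 686, giving log₂ n ≤ 3.3463 and n ≤ 10.171. The largest whole number is 10.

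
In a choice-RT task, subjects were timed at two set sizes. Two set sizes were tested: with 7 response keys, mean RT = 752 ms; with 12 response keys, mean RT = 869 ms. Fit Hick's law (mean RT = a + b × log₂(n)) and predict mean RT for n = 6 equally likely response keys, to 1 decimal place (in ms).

718.5 ms

Fit slope and intercept:
  b = (869 − 752) / (log₂ 12 − log₂ 7) = 117 / (3.5850 − 2.8074) = 150.461 ms/bit
  a = 752 − 150.461 × 2.8074 = 329.601 ms
Then RT(6) = 329.601 + 150.461 × log₂ 6 = 329.601 + 150.461 × 2.5850 ≈ 718.539 ms.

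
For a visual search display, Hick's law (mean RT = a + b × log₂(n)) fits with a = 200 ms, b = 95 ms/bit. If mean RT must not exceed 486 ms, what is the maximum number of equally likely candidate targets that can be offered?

8

95·log₂ n ≤ 486 − 200 = 286, giving log₂ n ≤ 3.0105 and n ≤ 8.059. The largest whole number is 8.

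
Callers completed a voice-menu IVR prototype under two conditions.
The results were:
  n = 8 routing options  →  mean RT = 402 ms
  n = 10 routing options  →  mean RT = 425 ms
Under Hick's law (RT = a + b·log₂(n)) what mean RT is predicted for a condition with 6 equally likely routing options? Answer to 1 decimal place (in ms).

RT is linear in log₂ n, so two points fix the line:
  b = (425 − 402) / (log₂ 10 − log₂ 8) = 23 / (3.3219 − 3) = 71.445 ms/bit
  a = 402 − 71.445 × 3 = 187.666 ms
Then RT(6) = 187.666 + 71.445 × log₂ 6 = 187.666 + 71.445 × 2.5850 ≈ 372.348 ms.

372.3 ms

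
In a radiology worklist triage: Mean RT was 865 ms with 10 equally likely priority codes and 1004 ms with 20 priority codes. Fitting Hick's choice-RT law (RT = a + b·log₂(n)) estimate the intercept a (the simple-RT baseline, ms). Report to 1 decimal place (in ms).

403.3 ms

Slope: b = (1004 − 865) / (log₂ 20 − log₂ 10) = 139/1.0000 = 139.000 ms/bit.
a = RT₁ − b·log₂ n₁ = 865 − 139.000 × 3.3219 = 403.252 ms.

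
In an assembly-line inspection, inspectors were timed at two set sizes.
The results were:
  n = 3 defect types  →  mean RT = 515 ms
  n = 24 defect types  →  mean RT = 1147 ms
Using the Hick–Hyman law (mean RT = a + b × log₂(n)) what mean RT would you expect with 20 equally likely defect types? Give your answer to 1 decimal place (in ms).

1091.6 ms

Solve the two-equation system in a and b:
  b = (1147 − 515) / (log₂ 24 − log₂ 3) = 632 / (4.5850 − 1.5850) = 210.667 ms/bit
  a = 515 − 210.667 × 1.5850 = 181.101 ms
Then RT(20) = 181.101 + 210.667 × log₂ 20 = 181.101 + 210.667 × 4.3219 ≈ 1091.587 ms.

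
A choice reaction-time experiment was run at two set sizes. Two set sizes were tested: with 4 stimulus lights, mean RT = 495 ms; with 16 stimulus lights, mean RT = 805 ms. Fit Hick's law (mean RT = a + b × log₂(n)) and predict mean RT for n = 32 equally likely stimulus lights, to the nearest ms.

960 ms

RT is linear in log₂ n, so two points fix the line:
  b = (805 − 495) / (log₂ 16 − log₂ 4) = 310 / (4 − 2) = 155 ms/bit
  a = 495 − 155 × 2 = 185 ms
Then RT(32) = 185 + 155 × log₂ 32 = 185 + 155 × 5 ≈ 960.000 ms.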